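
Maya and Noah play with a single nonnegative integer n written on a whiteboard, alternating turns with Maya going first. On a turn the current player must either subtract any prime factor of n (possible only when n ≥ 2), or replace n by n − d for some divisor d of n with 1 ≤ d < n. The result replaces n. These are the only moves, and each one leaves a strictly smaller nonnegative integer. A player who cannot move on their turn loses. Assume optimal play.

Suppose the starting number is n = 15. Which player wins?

Maya wins.

Classify positions by backward induction: terminal positions (no move available) are L. From any other position, the mover wins iff some move reaches an L.
n=0: no move → L
n=1: no move → L
n=2: reaches L-position 0 → W
n=3: reaches L-position 0 → W
n=4: only reaches 2(W), 3(W), all W → L
n=5: reaches L-position 0 → W
n=6: reaches L-position 4 → W
n=7: reaches L-position 0 → W
n=8: reaches L-position 4 → W
n=9: only reaches 6(W), 8(W), all W → L
n=10: reaches L-position 9 → W
n=11: reaches L-position 0 → W
n=12: reaches L-position 9 → W
n=13: reaches L-position 0 → W
n=14: only reaches 7(W), 12(W), 13(W), all W → L
n=15: reaches L-position 14 → W
From 15 Maya can move to 14, reaching an L position.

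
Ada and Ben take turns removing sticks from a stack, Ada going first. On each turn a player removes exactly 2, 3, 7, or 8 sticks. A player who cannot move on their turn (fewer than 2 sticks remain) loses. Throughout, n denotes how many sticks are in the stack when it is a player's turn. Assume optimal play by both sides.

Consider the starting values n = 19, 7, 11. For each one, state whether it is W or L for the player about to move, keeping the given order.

19: W, 7: W, 11: L

Build the W/L table. Terminal = L. A non-terminal position is W if it has a move to some L; otherwise it is L.
n=0: no move → L
n=1: no move → L
n=2: can move to 0, which is L ⇒ W
n=3: can move to 1, which is L ⇒ W
n=4: can move to 1, which is L ⇒ W
n=5: moves to 3(W), 2(W); every one is W ⇒ L
n=6: moves to 4(W), 3(W); every one is W ⇒ L
n=7: can move to 5, which is L ⇒ W
n=8: can move to 6, which is L ⇒ W
n=9: can move to 6, which is L ⇒ W
n=10: moves to 8(W), 7(W), 3(W), 2(W); every one is W ⇒ L
n=11: moves to 9(W), 8(W), 4(W), 3(W); every one is W ⇒ L
n=12: can move to 10, which is L ⇒ W
n=13: can move to 11, which is L ⇒ W
n=14: can move to 11, which is L ⇒ W
n=15: moves to 13(W), 12(W), 8(W), 7(W); every one is W ⇒ L
n=16: moves to 14(W), 13(W), 9(W), 8(W); every one is W ⇒ L
n=17: can move to 15, which is L ⇒ W
n=18: can move to 16, which is L ⇒ W
n=19: can move to 16, which is L ⇒ W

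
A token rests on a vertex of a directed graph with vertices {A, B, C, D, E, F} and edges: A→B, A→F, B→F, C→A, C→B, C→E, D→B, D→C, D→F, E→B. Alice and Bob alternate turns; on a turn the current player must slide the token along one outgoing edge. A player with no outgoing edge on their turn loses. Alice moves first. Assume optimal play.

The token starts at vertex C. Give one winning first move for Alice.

Work bottom-up. With no move the player to move loses. Otherwise the position is W if at least one move leads to an L position for the opponent, and L if every move leads to a W.
Every edge goes from a vertex to one that appears earlier in the order F, B, E, A, C, D, so processing vertices in that order labels each vertex after all of its successors.
F: no outgoing edge → L
B: reaches L-position F → W
E: only reaches B(W), which is W → L
A: reaches L-position F → W
C: reaches L-position E → W
D: reaches L-position F → W
From C, the L positions reachable in one move are: E.

Move to E.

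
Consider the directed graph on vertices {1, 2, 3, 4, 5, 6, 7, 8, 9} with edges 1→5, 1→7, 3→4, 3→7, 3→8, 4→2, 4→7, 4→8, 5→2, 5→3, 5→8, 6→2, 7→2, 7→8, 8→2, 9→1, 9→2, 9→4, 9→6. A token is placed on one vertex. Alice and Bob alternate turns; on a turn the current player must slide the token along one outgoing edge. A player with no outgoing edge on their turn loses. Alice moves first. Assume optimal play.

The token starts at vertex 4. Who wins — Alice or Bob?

Classify positions by backward induction: terminal positions (no move available) are L. From any other position, the mover wins iff some move reaches an L.
Every edge goes from a vertex to one that appears earlier in the order 2, 8, 7, 4, 3, 5, 1, 6, 9, so processing vertices in that order labels each vertex after all of its successors.
2: no outgoing edge → L
8: can move to 2, which is L ⇒ W
7: can move to 2, which is L ⇒ W
4: can move to 2, which is L ⇒ W
3: moves to 4(W), 7(W), 8(W); every one is W ⇒ L
5: can move to 3, which is L ⇒ W
1: moves to 5(W), 7(W); every one is W ⇒ L
6: can move to 2, which is L ⇒ W
9: can move to 1, which is L ⇒ W
The starting position 4 is W: Alice should move to 2, handing over an L position.

Alice wins.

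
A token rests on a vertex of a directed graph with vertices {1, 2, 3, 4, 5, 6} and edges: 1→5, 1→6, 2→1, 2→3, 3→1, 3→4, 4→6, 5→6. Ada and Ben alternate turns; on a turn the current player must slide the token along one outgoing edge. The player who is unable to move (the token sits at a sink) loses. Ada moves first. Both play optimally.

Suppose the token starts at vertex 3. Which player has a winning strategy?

Ben wins.

Label each position W (a win for the player to move) or L (a loss). A position with no legal move is L; any other position is W exactly when some move reaches an L, and L when every move reaches a W.
Every edge goes from a vertex to one that appears earlier in the order 6, 5, 1, 4, 3, 2, so processing vertices in that order labels each vertex after all of its successors.
6: no outgoing edge → L
5: W (go to 6, an L position)
1: W (go to 6, an L position)
4: W (go to 6, an L position)
3: L (options 4(W), 1(W) are all W)
2: W (go to 3, an L position)
The starting position 3 is L: whatever Ada does, the opponent receives a W position.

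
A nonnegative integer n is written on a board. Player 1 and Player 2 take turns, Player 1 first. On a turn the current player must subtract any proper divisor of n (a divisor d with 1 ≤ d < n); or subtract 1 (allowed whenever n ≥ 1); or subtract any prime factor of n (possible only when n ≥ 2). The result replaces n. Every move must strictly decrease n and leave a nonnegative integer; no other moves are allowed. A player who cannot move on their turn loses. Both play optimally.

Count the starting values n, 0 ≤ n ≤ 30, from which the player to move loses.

6

Positions with no move are L. A position that does have a move is losing for the player to move precisely when every available move leads to a winning position for the opponent. Fill in the labels:
n=0: no move → L
n=1: →0(L), so W
n=2: →0(L), so W
n=3: →0(L), so W
n=4: →2(W), 3(W) — all W, so L
n=5: →0(L), so W
n=6: →4(L), so W
n=7: →0(L), so W
n=8: →4(L), so W
n=9: →6(W), 8(W) — all W, so L
n=10: →9(L), so W
n=11: →0(L), so W
n=12: →9(L), so W
n=13: →0(L), so W
n=14: →7(W), 12(W), 13(W) — all W, so L
n=15: →14(L), so W
n=16: →14(L), so W
n=17: →0(L), so W
n=18: →9(L), so W
n=19: →0(L), so W
n=20: →10(W), 15(W), 16(W), 18(W), 19(W) — all W, so L
n=21: →14(L), so W
n=22: →20(L), so W
n=23: →0(L), so W
n=24: →20(L), so W
n=25: →20(L), so W
n=26: →13(W), 24(W), 25(W) — all W, so L
n=27: →26(L), so W
n=28: →14(L), so W
n=29: →0(L), so W
n=30: →20(L), so W
L entries with 0 ≤ n ≤ 30: n = 0, 4, 9, 14, 20, 26; that makes 6.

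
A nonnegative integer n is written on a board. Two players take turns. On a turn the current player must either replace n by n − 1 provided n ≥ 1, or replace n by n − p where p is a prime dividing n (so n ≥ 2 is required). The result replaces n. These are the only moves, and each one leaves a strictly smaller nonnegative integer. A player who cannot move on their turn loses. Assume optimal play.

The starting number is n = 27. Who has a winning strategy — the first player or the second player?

The first player wins.

Work bottom-up. With no move the player to move loses. Otherwise the position is W if at least one move leads to an L position for the opponent, and L if every move leads to a W.
n=0: no move → L
n=1: →0(L), so W
n=2: →0(L), so W
n=3: →0(L), so W
n=4: →2(W), 3(W) — all W, so L
n=5: →0(L), so W
n=6: →4(L), so W
n=7: →0(L), so W
n=8: →6(W), 7(W) — all W, so L
n=9: →8(L), so W
n=10: →8(L), so W
n=11: →0(L), so W
n=12: →9(W), 10(W), 11(W) — all W, so L
n=13: →0(L), so W
n=14: →12(L), so W
n=15: →12(L), so W
n=16: →14(W), 15(W) — all W, so L
n=17: →0(L), so W
n=18: →16(L), so W
n=19: →0(L), so W
n=20: →15(W), 18(W), 19(W) — all W, so L
n=21: →20(L), so W
n=22: →20(L), so W
n=23: →0(L), so W
n=24: →21(W), 22(W), 23(W) — all W, so L
n=25: →20(L), so W
n=26: →24(L), so W
n=27: →24(L), so W
The starting position 27 is W: the player to move should move to 24, handing over an L position.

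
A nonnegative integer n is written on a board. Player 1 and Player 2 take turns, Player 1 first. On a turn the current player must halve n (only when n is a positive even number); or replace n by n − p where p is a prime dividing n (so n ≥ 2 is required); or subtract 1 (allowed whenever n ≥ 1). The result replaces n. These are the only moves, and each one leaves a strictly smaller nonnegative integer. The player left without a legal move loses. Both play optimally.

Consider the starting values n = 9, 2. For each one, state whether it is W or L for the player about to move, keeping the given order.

Compute win/loss labels from the base case upward. A position with no move is L. Any other position is W if it can reach an L in one move, else L.
n=0: no move → L
n=1: reaches L-position 0 → W
n=2: reaches L-position 0 → W
n=3: reaches L-position 0 → W
n=4: only reaches 2(W), 3(W), all W → L
n=5: reaches L-position 0 → W
n=6: reaches L-position 4 → W
n=7: reaches L-position 0 → W
n=8: reaches L-position 4 → W
n=9: only reaches 6(W), 8(W), all W → L

9: L, 2: W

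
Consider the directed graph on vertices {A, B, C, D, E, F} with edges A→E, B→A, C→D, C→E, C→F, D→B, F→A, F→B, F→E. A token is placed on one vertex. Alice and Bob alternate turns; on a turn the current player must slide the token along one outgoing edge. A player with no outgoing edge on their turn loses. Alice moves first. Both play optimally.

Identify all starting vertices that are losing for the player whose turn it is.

Use the standard recursion: the mover loses at a terminal position; elsewhere, the mover wins exactly when some move hands the opponent an L position.
Every edge goes from a vertex to one that appears earlier in the order E, A, B, F, D, C, so processing vertices in that order labels each vertex after all of its successors.
E: no outgoing edge → L
A: →E(L), so W
B: →A(W) only, which is W, so L
F: →B(L), so W
D: →B(L), so W
C: →E(L), so W
The losing starting vertices are exactly the entries labelled L in this table (2 of them).

B, E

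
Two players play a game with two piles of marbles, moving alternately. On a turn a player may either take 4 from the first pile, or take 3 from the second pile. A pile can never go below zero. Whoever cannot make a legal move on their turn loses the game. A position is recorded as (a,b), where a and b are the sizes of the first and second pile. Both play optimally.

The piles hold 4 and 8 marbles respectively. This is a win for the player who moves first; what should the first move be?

Compute win/loss labels from the base case upward. A position with no move is L. Any other position is W if it can reach an L in one move, else L.
No move ever increases a pile, so every position that can arise here has a ≤ 4 and b ≤ 8; it is enough to label the cells with 0 ≤ a ≤ 4 and 0 ≤ b ≤ 8.
Every move lowers a or b (never raises either), so fill the grid row by row in increasing a, and left to right within a row: each cell's successors are then already labelled.
      b=0  b=1  b=2  b=3  b=4  b=5  b=6  b=7  b=8
a=0:    L    L    L    W    W    W    L    L    L
a=1:    L    L    L    W    W    W    L    L    L
a=2:    L    L    L    W    W    W    L    L    L
a=3:    L    L    L    W    W    W    L    L    L
a=4:    W    W    W    L    L    L    W    W    W
Cells with no legal move (terminal, hence L): (0,0), (0,1), (0,2), (1,0), (1,1), (1,2), (2,0), (2,1), (2,2), (3,0), (3,1), (3,2).
The remaining L cells, each justified by listing all of its moves:
(0,6): the only move is to (0,3)(W), a W ⇒ L
(0,7): the only move is to (0,4)(W), a W ⇒ L
(0,8): the only move is to (0,5)(W), a W ⇒ L
(1,6): the only move is to (1,3)(W), a W ⇒ L
(1,7): the only move is to (1,4)(W), a W ⇒ L
(1,8): the only move is to (1,5)(W), a W ⇒ L
(2,6): the only move is to (2,3)(W), a W ⇒ L
(2,7): the only move is to (2,4)(W), a W ⇒ L
(2,8): the only move is to (2,5)(W), a W ⇒ L
(3,6): the only move is to (3,3)(W), a W ⇒ L
(3,7): the only move is to (3,4)(W), a W ⇒ L
(3,8): the only move is to (3,5)(W), a W ⇒ L
(4,3): moves to (0,3)(W), (4,0)(W); every one is W ⇒ L
(4,4): moves to (0,4)(W), (4,1)(W); every one is W ⇒ L
(4,5): moves to (0,5)(W), (4,2)(W); every one is W ⇒ L
Every other cell has at least one move into one of the L cells above, so it is W.
From (4,8), the L positions reachable in one move are: (0,8), (4,5). Any move reaching one of these is winning.

Move to (0,8).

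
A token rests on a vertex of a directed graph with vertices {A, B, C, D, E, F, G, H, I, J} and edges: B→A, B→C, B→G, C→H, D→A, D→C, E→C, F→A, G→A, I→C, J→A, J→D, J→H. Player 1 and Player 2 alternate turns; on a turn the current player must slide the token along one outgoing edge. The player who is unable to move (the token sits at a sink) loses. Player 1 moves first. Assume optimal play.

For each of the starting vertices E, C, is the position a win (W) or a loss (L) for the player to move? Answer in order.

E: L, C: W

Label each position W (a win for the player to move) or L (a loss). A position with no legal move is L; any other position is W exactly when some move reaches an L, and L when every move reaches a W.
Every edge goes from a vertex to one that appears earlier in the order H, A, C, I, G, D, B, E, F, J, so processing vertices in that order labels each vertex after all of its successors.
H: no outgoing edge → L
A: no outgoing edge → L
C: W (go to H, an L position)
I: L (sole option C(W) is W)
G: W (go to A, an L position)
D: W (go to A, an L position)
B: W (go to A, an L position)
E: L (sole option C(W) is W)
F: W (go to A, an L position)
J: W (go to A, an L position)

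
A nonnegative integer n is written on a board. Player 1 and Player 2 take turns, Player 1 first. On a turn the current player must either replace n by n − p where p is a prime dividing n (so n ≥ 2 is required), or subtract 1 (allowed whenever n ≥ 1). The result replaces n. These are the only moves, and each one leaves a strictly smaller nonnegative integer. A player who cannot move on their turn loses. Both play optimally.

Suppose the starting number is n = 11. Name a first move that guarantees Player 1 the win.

Compute win/loss labels from the base case upward. A position with no move is L. Any other position is W if it can reach an L in one move, else L.
n=0: no move → L
n=1: reaches L-position 0 → W
n=2: reaches L-position 0 → W
n=3: reaches L-position 0 → W
n=4: only reaches 2(W), 3(W), all W → L
n=5: reaches L-position 0 → W
n=6: reaches L-position 4 → W
n=7: reaches L-position 0 → W
n=8: only reaches 6(W), 7(W), all W → L
n=9: reaches L-position 8 → W
n=10: reaches L-position 8 → W
n=11: reaches L-position 0 → W
From 11, the L positions reachable in one move are: 0.

Move to 0.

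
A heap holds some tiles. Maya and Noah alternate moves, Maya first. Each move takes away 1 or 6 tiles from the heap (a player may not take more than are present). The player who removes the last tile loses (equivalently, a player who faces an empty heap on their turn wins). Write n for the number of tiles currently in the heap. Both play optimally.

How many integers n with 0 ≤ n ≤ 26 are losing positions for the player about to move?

12

Positions with no move are W. A position that does have a move is losing for the player to move precisely when every available move leads to a winning position for the opponent. Fill in the labels:
n=0: no move; the opponent has just taken the last tile and therefore loses → W
n=1: the only move is to 0(W), a W ⇒ L
n=2: can move to 1, which is L ⇒ W
n=3: the only move is to 2(W), a W ⇒ L
n=4: can move to 3, which is L ⇒ W
n=5: the only move is to 4(W), a W ⇒ L
n=6: can move to 5, which is L ⇒ W
n=7: can move to 1, which is L ⇒ W
n=8: moves to 7(W), 2(W); every one is W ⇒ L
n=9: can move to 8, which is L ⇒ W
n=10: moves to 9(W), 4(W); every one is W ⇒ L
n=11: can move to 10, which is L ⇒ W
n=12: moves to 11(W), 6(W); every one is W ⇒ L
n=13: can move to 12, which is L ⇒ W
n=14: can move to 8, which is L ⇒ W
n=15: moves to 14(W), 9(W); every one is W ⇒ L
n=16: can move to 15, which is L ⇒ W
n=17: moves to 16(W), 11(W); every one is W ⇒ L
n=18: can move to 17, which is L ⇒ W
n=19: moves to 18(W), 13(W); every one is W ⇒ L
n=20: can move to 19, which is L ⇒ W
n=21: can move to 15, which is L ⇒ W
n=22: moves to 21(W), 16(W); every one is W ⇒ L
n=23: can move to 22, which is L ⇒ W
n=24: moves to 23(W), 18(W); every one is W ⇒ L
n=25: can move to 24, which is L ⇒ W
n=26: moves to 25(W), 20(W); every one is W ⇒ L
L entries with 0 ≤ n ≤ 26: n = 1, 3, 5, 8, 10, 12, 15, 17, 19, 22, 24, 26; that makes 12.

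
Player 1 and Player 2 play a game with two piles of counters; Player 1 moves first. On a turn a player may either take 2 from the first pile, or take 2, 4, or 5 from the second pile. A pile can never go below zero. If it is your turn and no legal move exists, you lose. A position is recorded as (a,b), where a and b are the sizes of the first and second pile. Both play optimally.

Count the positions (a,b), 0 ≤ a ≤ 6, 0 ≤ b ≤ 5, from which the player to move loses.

Work bottom-up. With no move the player to move loses. Otherwise the position is W if at least one move leads to an L position for the opponent, and L if every move leads to a W.
Every move lowers a or b (never raises either), so fill the grid row by row in increasing a, and left to right within a row: each cell's successors are then already labelled.
      b=0  b=1  b=2  b=3  b=4  b=5
a=0:    L    L    W    W    W    W
a=1:    L    L    W    W    W    W
a=2:    W    W    L    L    W    W
a=3:    W    W    L    L    W    W
a=4:    L    L    W    W    W    W
a=5:    L    L    W    W    W    W
a=6:    W    W    L    L    W    W
Cells with no legal move (terminal, hence L): (0,0), (0,1), (1,0), (1,1).
The remaining L cells, each justified by listing all of its moves:
(2,2): only reaches (0,2)(W), (2,0)(W), all W → L
(2,3): only reaches (0,3)(W), (2,1)(W), all W → L
(3,2): only reaches (1,2)(W), (3,0)(W), all W → L
(3,3): only reaches (1,3)(W), (3,1)(W), all W → L
(4,0): only reaches (2,0)(W), which is W → L
(4,1): only reaches (2,1)(W), which is W → L
(5,0): only reaches (3,0)(W), which is W → L
(5,1): only reaches (3,1)(W), which is W → L
(6,2): only reaches (4,2)(W), (6,0)(W), all W → L
(6,3): only reaches (4,3)(W), (6,1)(W), all W → L
Every other cell has at least one move into one of the L cells above, so it is W.
L cells per row: a=0: 2, a=1: 2, a=2: 2, a=3: 2, a=4: 2, a=5: 2, a=6: 2; total 14.

14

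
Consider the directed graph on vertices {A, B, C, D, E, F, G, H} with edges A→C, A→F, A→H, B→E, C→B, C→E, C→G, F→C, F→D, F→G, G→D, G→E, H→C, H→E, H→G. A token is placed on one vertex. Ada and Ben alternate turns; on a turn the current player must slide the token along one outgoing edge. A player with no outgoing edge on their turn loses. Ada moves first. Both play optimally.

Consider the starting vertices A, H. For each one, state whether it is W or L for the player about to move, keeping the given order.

Compute win/loss labels from the base case upward. A position with no move is L. Any other position is W if it can reach an L in one move, else L.
Every edge goes from a vertex to one that appears earlier in the order D, E, G, B, C, H, F, A, so processing vertices in that order labels each vertex after all of its successors.
D: no outgoing edge → L
E: no outgoing edge → L
G: reaches L-position E → W
B: reaches L-position E → W
C: reaches L-position E → W
H: reaches L-position E → W
F: reaches L-position D → W
A: only reaches F(W), H(W), C(W), all W → L

A: L, H: W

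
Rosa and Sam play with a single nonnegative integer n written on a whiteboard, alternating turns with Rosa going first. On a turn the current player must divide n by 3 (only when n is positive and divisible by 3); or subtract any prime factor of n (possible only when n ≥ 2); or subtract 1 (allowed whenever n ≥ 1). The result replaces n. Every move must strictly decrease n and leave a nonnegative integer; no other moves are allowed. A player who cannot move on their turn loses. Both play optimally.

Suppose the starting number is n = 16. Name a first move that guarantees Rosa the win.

Move to 14.

Compute win/loss labels from the base case upward. A position with no move is L. Any other position is W if it can reach an L in one move, else L.
n=0: no move → L
n=1: reaches L-position 0 → W
n=2: reaches L-position 0 → W
n=3: reaches L-position 0 → W
n=4: only reaches 2(W), 3(W), all W → L
n=5: reaches L-position 0 → W
n=6: reaches L-position 4 → W
n=7: reaches L-position 0 → W
n=8: only reaches 6(W), 7(W), all W → L
n=9: reaches L-position 8 → W
n=10: reaches L-position 8 → W
n=11: reaches L-position 0 → W
n=12: reaches L-position 4 → W
n=13: reaches L-position 0 → W
n=14: only reaches 7(W), 12(W), 13(W), all W → L
n=15: reaches L-position 14 → W
n=16: reaches L-position 14 → W
From 16, the L positions reachable in one move are: 14.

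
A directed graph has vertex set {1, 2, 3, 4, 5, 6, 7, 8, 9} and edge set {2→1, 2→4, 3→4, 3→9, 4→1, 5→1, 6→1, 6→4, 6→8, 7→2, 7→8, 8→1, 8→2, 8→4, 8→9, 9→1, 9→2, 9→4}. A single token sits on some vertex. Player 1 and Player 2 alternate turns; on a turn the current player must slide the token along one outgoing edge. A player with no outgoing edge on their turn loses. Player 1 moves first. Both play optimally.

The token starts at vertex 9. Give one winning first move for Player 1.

Use the standard recursion: the mover loses at a terminal position; elsewhere, the mover wins exactly when some move hands the opponent an L position.
Every edge goes from a vertex to one that appears earlier in the order 1, 4, 2, 9, 8, 6, 7, 3, 5, so processing vertices in that order labels each vertex after all of its successors.
1: no outgoing edge → L
4: →1(L), so W
2: →1(L), so W
9: →1(L), so W
8: →1(L), so W
6: →1(L), so W
7: →8(W), 2(W) — all W, so L
3: →9(W), 4(W) — all W, so L
5: →1(L), so W
From 9, the L positions reachable in one move are: 1.

Move to 1.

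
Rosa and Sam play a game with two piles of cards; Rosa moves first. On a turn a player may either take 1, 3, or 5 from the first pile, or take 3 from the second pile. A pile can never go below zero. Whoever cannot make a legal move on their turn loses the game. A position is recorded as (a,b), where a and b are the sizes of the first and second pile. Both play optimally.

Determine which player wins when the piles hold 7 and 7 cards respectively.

Rosa wins.

Positions with no move are L. A position that does have a move is losing for the player to move precisely when every available move leads to a winning position for the opponent. Fill in the labels:
No move ever increases a pile, so every position that can arise here has a ≤ 7 and b ≤ 7; it is enough to label the cells with 0 ≤ a ≤ 7 and 0 ≤ b ≤ 7.
Every move lowers a or b (never raises either), so fill the grid row by row in increasing a, and left to right within a row: each cell's successors are then already labelled.
      b=0  b=1  b=2  b=3  b=4  b=5  b=6  b=7
a=0:    L    L    L    W    W    W    L    L
a=1:    W    W    W    L    L    L    W    W
a=2:    L    L    L    W    W    W    L    L
a=3:    W    W    W    L    L    L    W    W
a=4:    L    L    L    W    W    W    L    L
a=5:    W    W    W    L    L    L    W    W
a=6:    L    L    L    W    W    W    L    L
a=7:    W    W    W    L    L    L    W    W
Cells with no legal move (terminal, hence L): (0,0), (0,1), (0,2).
The remaining L cells, each justified by listing all of its moves:
(0,6): the only move is to (0,3)(W), a W ⇒ L
(0,7): the only move is to (0,4)(W), a W ⇒ L
(1,3): moves to (0,3)(W), (1,0)(W); every one is W ⇒ L
(1,4): moves to (0,4)(W), (1,1)(W); every one is W ⇒ L
(1,5): moves to (0,5)(W), (1,2)(W); every one is W ⇒ L
(2,0): the only move is to (1,0)(W), a W ⇒ L
(2,1): the only move is to (1,1)(W), a W ⇒ L
(2,2): the only move is to (1,2)(W), a W ⇒ L
(2,6): moves to (1,6)(W), (2,3)(W); every one is W ⇒ L
(2,7): moves to (1,7)(W), (2,4)(W); every one is W ⇒ L
(3,3): moves to (2,3)(W), (0,3)(W), (3,0)(W); every one is W ⇒ L
(3,4): moves to (2,4)(W), (0,4)(W), (3,1)(W); every one is W ⇒ L
(3,5): moves to (2,5)(W), (0,5)(W), (3,2)(W); every one is W ⇒ L
(4,0): moves to (3,0)(W), (1,0)(W); every one is W ⇒ L
(4,1): moves to (3,1)(W), (1,1)(W); every one is W ⇒ L
(4,2): moves to (3,2)(W), (1,2)(W); every one is W ⇒ L
(4,6): moves to (3,6)(W), (1,6)(W), (4,3)(W); every one is W ⇒ L
(4,7): moves to (3,7)(W), (1,7)(W), (4,4)(W); every one is W ⇒ L
(5,3): moves to (4,3)(W), (2,3)(W), (0,3)(W), (5,0)(W); every one is W ⇒ L
(5,4): moves to (4,4)(W), (2,4)(W), (0,4)(W), (5,1)(W); every one is W ⇒ L
(5,5): moves to (4,5)(W), (2,5)(W), (0,5)(W), (5,2)(W); every one is W ⇒ L
(6,0): moves to (5,0)(W), (3,0)(W), (1,0)(W); every one is W ⇒ L
(6,1): moves to (5,1)(W), (3,1)(W), (1,1)(W); every one is W ⇒ L
(6,2): moves to (5,2)(W), (3,2)(W), (1,2)(W); every one is W ⇒ L
(6,6): moves to (5,6)(W), (3,6)(W), (1,6)(W), (6,3)(W); every one is W ⇒ L
(6,7): moves to (5,7)(W), (3,7)(W), (1,7)(W), (6,4)(W); every one is W ⇒ L
(7,3): moves to (6,3)(W), (4,3)(W), (2,3)(W), (7,0)(W); every one is W ⇒ L
(7,4): moves to (6,4)(W), (4,4)(W), (2,4)(W), (7,1)(W); every one is W ⇒ L
(7,5): moves to (6,5)(W), (4,5)(W), (2,5)(W), (7,2)(W); every one is W ⇒ L
Every other cell has at least one move into one of the L cells above, so it is W.
The starting position (7,7) is W: Rosa should move to (6,7), handing over an L position.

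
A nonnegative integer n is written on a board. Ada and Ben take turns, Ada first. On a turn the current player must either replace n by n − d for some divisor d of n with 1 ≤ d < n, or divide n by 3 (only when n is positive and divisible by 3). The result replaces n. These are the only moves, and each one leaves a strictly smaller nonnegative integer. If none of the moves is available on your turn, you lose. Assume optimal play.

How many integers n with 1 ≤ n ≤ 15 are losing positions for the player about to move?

Compute win/loss labels from the base case upward. A position with no move is L. Any other position is W if it can reach an L in one move, else L.
n=0: no move → L
n=1: no move → L
n=2: W (go to 1, an L position)
n=3: W (go to 1, an L position)
n=4: L (options 2(W), 3(W) are all W)
n=5: W (go to 4, an L position)
n=6: W (go to 4, an L position)
n=7: L (sole option 6(W) is W)
n=8: W (go to 4, an L position)
n=9: L (options 3(W), 6(W), 8(W) are all W)
n=10: W (go to 9, an L position)
n=11: L (sole option 10(W) is W)
n=12: W (go to 4, an L position)
n=13: L (sole option 12(W) is W)
n=14: W (go to 7, an L position)
n=15: L (options 5(W), 10(W), 12(W), 14(W) are all W)
L entries with 1 ≤ n ≤ 15 (n=0 is outside the asked range and is not counted): n = 1, 4, 7, 9, 11, 13, 15; that makes 7.

7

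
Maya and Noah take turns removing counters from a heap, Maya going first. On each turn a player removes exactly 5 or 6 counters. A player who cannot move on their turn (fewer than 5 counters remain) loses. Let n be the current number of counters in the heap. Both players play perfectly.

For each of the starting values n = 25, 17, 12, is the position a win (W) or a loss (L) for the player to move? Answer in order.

Positions with no move are L. A position that does have a move is losing for the player to move precisely when every available move leads to a winning position for the opponent. Fill in the labels:
n=0: no move → L
n=1: no move → L
n=2: no move → L
n=3: no move → L
n=4: no move → L
n=5: W (go to 0, an L position)
n=6: W (go to 1, an L position)
n=7: W (go to 2, an L position)
n=8: W (go to 3, an L position)
n=9: W (go to 4, an L position)
n=10: W (go to 4, an L position)
n=11: L (options 6(W), 5(W) are all W)
n=12: L (options 7(W), 6(W) are all W)
n=13: L (options 8(W), 7(W) are all W)
n=14: L (options 9(W), 8(W) are all W)
n=15: L (options 10(W), 9(W) are all W)
n=16: W (go to 11, an L position)
n=17: W (go to 12, an L position)
n=18: W (go to 13, an L position)
n=19: W (go to 14, an L position)
n=20: W (go to 15, an L position)
n=21: W (go to 15, an L position)
n=22: L (options 17(W), 16(W) are all W)
n=23: L (options 18(W), 17(W) are all W)
n=24: L (options 19(W), 18(W) are all W)
n=25: L (options 20(W), 19(W) are all W)

25: L, 17: W, 12: L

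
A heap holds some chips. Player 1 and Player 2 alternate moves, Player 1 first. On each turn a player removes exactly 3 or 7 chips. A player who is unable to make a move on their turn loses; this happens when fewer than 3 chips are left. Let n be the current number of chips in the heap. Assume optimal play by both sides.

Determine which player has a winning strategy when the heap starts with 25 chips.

Classify positions by backward induction: terminal positions (no move available) are L. From any other position, the mover wins iff some move reaches an L.
n=0: no move → L
n=1: no move → L
n=2: no move → L
n=3: W (go to 0, an L position)
n=4: W (go to 1, an L position)
n=5: W (go to 2, an L position)
n=6: L (sole option 3(W) is W)
n=7: W (go to 0, an L position)
n=8: W (go to 1, an L position)
n=9: W (go to 6, an L position)
n=10: L (options 7(W), 3(W) are all W)
n=11: L (options 8(W), 4(W) are all W)
n=12: L (options 9(W), 5(W) are all W)
n=13: W (go to 10, an L position)
n=14: W (go to 11, an L position)
n=15: W (go to 12, an L position)
n=16: L (options 13(W), 9(W) are all W)
n=17: W (go to 10, an L position)
n=18: W (go to 11, an L position)
n=19: W (go to 16, an L position)
n=20: L (options 17(W), 13(W) are all W)
n=21: L (options 18(W), 14(W) are all W)
n=22: L (options 19(W), 15(W) are all W)
n=23: W (go to 20, an L position)
n=24: W (go to 21, an L position)
n=25: W (go to 22, an L position)
From 25 Player 1 can remove 3, leaving 22, reaching an L position.

Player 1 wins.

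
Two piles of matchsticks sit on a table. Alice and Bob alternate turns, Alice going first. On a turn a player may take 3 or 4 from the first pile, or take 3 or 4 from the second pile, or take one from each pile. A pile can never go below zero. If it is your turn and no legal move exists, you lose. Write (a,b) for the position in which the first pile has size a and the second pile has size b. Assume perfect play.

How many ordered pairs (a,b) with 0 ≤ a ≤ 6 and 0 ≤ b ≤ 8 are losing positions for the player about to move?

22

Classify positions by backward induction: terminal positions (no move available) are L. From any other position, the mover wins iff some move reaches an L.
Every move lowers a or b (never raises either), so fill the grid row by row in increasing a, and left to right within a row: each cell's successors are then already labelled.
      b=0  b=1  b=2  b=3  b=4  b=5  b=6  b=7  b=8
a=0:    L    L    L    W    W    W    W    L    L
a=1:    L    W    W    W    W    L    L    L    W
a=2:    L    W    L    W    W    W    W    W    W
a=3:    W    W    W    W    L    L    L    W    W
a=4:    W    W    W    L    L    W    W    W    W
a=5:    W    L    W    L    W    W    W    W    L
a=6:    W    L    W    L    W    W    W    W    L
Cells with no legal move (terminal, hence L): (0,0), (0,1), (0,2), (1,0), (2,0).
The remaining L cells, each justified by listing all of its moves:
(0,7): →(0,4)(W), (0,3)(W) — all W, so L
(0,8): →(0,5)(W), (0,4)(W) — all W, so L
(1,5): →(1,2)(W), (1,1)(W), (0,4)(W) — all W, so L
(1,6): →(1,3)(W), (1,2)(W), (0,5)(W) — all W, so L
(1,7): →(1,4)(W), (1,3)(W), (0,6)(W) — all W, so L
(2,2): →(1,1)(W) only, which is W, so L
(3,4): →(0,4)(W), (3,1)(W), (3,0)(W), (2,3)(W) — all W, so L
(3,5): →(0,5)(W), (3,2)(W), (3,1)(W), (2,4)(W) — all W, so L
(3,6): →(0,6)(W), (3,3)(W), (3,2)(W), (2,5)(W) — all W, so L
(4,3): →(1,3)(W), (0,3)(W), (4,0)(W), (3,2)(W) — all W, so L
(4,4): →(1,4)(W), (0,4)(W), (4,1)(W), (4,0)(W), (3,3)(W) — all W, so L
(5,1): →(2,1)(W), (1,1)(W), (4,0)(W) — all W, so L
(5,3): →(2,3)(W), (1,3)(W), (5,0)(W), (4,2)(W) — all W, so L
(5,8): →(2,8)(W), (1,8)(W), (5,5)(W), (5,4)(W), (4,7)(W) — all W, so L
(6,1): →(3,1)(W), (2,1)(W), (5,0)(W) — all W, so L
(6,3): →(3,3)(W), (2,3)(W), (6,0)(W), (5,2)(W) — all W, so L
(6,8): →(3,8)(W), (2,8)(W), (6,5)(W), (6,4)(W), (5,7)(W) — all W, so L
Every other cell has at least one move into one of the L cells above, so it is W.
L cells per row: a=0: 5, a=1: 4, a=2: 2, a=3: 3, a=4: 2, a=5: 3, a=6: 3; total 22.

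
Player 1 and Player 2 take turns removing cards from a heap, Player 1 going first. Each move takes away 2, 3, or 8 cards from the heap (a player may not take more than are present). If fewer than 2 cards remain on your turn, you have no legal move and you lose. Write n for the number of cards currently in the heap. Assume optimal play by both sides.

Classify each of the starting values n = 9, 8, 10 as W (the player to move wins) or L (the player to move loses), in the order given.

Compute win/loss labels from the base case upward. A position with no move is L. Any other position is W if it can reach an L in one move, else L.
n=0: no move → L
n=1: no move → L
n=2: W (go to 0, an L position)
n=3: W (go to 1, an L position)
n=4: W (go to 1, an L position)
n=5: L (options 3(W), 2(W) are all W)
n=6: L (options 4(W), 3(W) are all W)
n=7: W (go to 5, an L position)
n=8: W (go to 6, an L position)
n=9: W (go to 6, an L position)
n=10: L (options 8(W), 7(W), 2(W) are all W)

9: W, 8: W, 10: L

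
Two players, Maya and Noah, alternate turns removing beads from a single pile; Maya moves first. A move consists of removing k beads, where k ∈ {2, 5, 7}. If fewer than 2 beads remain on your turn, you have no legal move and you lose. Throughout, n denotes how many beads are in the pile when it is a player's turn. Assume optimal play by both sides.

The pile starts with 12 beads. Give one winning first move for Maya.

Build the W/L table. Terminal = L. A non-terminal position is W if it has a move to some L; otherwise it is L.
n=0: no move → L
n=1: no move → L
n=2: →0(L), so W
n=3: →1(L), so W
n=4: →2(W) only, which is W, so L
n=5: →0(L), so W
n=6: →4(L), so W
n=7: →0(L), so W
n=8: →1(L), so W
n=9: →4(L), so W
n=10: →8(W), 5(W), 3(W) — all W, so L
n=11: →4(L), so W
n=12: →10(L), so W
From 12, the L positions reachable in one move are: 10.

Remove 2, leaving 10.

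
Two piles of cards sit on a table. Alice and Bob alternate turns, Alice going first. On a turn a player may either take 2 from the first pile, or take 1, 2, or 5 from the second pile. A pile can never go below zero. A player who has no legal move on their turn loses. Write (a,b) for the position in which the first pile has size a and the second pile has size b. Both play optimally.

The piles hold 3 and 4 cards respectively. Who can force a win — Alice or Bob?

Bob wins.

Compute win/loss labels from the base case upward. A position with no move is L. Any other position is W if it can reach an L in one move, else L.
No move ever increases a pile, so every position that can arise here has a ≤ 3 and b ≤ 4; it is enough to label the cells with 0 ≤ a ≤ 3 and 0 ≤ b ≤ 4.
Every move lowers a or b (never raises either), so fill the grid row by row in increasing a, and left to right within a row: each cell's successors are then already labelled.
      b=0  b=1  b=2  b=3  b=4
a=0:    L    W    W    L    W
a=1:    L    W    W    L    W
a=2:    W    L    W    W    L
a=3:    W    L    W    W    L
Cells with no legal move (terminal, hence L): (0,0), (1,0).
The remaining L cells, each justified by listing all of its moves:
(0,3): moves to (0,2)(W), (0,1)(W); every one is W ⇒ L
(1,3): moves to (1,2)(W), (1,1)(W); every one is W ⇒ L
(2,1): moves to (0,1)(W), (2,0)(W); every one is W ⇒ L
(2,4): moves to (0,4)(W), (2,3)(W), (2,2)(W); every one is W ⇒ L
(3,1): moves to (1,1)(W), (3,0)(W); every one is W ⇒ L
(3,4): moves to (1,4)(W), (3,3)(W), (3,2)(W); every one is W ⇒ L
Every other cell has at least one move into one of the L cells above, so it is W.
The starting position (3,4) is L: whatever Alice does, the opponent receives a W position.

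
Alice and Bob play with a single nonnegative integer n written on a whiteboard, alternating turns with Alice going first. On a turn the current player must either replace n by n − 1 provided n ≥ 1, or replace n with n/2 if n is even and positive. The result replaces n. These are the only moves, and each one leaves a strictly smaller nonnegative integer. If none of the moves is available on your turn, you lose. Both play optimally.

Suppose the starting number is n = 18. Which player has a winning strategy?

Alice wins.

Positions with no move are L. A position that does have a move is losing for the player to move precisely when every available move leads to a winning position for the opponent. Fill in the labels:
n=0: no move → L
n=1: reaches L-position 0 → W
n=2: only reaches 1(W), which is W → L
n=3: reaches L-position 2 → W
n=4: reaches L-position 2 → W
n=5: only reaches 4(W), which is W → L
n=6: reaches L-position 5 → W
n=7: only reaches 6(W), which is W → L
n=8: reaches L-position 7 → W
n=9: only reaches 8(W), which is W → L
n=10: reaches L-position 5 → W
n=11: only reaches 10(W), which is W → L
n=12: reaches L-position 11 → W
n=13: only reaches 12(W), which is W → L
n=14: reaches L-position 7 → W
n=15: only reaches 14(W), which is W → L
n=16: reaches L-position 15 → W
n=17: only reaches 16(W), which is W → L
n=18: reaches L-position 9 → W
The starting position 18 is W: Alice should move to 9, handing over an L position.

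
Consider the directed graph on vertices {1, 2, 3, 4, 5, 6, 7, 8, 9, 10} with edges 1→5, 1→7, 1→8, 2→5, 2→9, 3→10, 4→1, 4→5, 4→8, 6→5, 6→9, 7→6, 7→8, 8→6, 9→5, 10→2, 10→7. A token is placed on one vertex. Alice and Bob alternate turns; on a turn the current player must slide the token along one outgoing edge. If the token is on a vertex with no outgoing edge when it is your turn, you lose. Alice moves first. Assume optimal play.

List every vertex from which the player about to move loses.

Label each position W (a win for the player to move) or L (a loss). A position with no legal move is L; any other position is W exactly when some move reaches an L, and L when every move reaches a W.
Every edge goes from a vertex to one that appears earlier in the order 5, 9, 6, 8, 7, 1, 2, 10, 3, 4, so processing vertices in that order labels each vertex after all of its successors.
5: no outgoing edge → L
9: reaches L-position 5 → W
6: reaches L-position 5 → W
8: only reaches 6(W), which is W → L
7: reaches L-position 8 → W
1: reaches L-position 8 → W
2: reaches L-position 5 → W
10: only reaches 2(W), 7(W), all W → L
3: reaches L-position 10 → W
4: reaches L-position 8 → W
Reading off the rows marked L gives the requested list; there are 3 such vertices.

5, 8, 10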